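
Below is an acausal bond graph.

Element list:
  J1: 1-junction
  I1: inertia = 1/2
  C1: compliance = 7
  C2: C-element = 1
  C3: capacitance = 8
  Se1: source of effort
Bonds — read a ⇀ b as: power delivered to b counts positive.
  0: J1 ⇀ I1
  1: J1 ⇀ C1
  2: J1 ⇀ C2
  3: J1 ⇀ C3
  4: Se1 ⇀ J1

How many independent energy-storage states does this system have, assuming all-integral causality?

β4 →J1  (Se1 (Se) sets effort on bond)
β0 →I1  (I1 integral (f out))
β1 →J1  (J1 flow already set via bond 0)
β2 →J1  (J1 flow already set via bond 0)
β3 →J1  (J1: bond 0 brought flow, rest push out)

4  (C1, C2, C3, I1 all integral)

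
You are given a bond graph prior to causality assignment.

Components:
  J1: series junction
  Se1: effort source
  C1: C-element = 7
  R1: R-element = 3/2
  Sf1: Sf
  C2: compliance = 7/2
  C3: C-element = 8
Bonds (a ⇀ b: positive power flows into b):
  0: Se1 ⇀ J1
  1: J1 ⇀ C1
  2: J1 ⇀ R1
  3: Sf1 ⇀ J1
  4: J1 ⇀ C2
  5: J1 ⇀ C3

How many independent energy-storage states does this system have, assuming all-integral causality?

3  (C1, C2, C3 all integral)

bond 0 |J1  (Se1 fixes effort; stroke away)
bond 3 |Sf1  (source Sf1 imposes f)
bond 1 |J1  (common-f at J1 fixed by 3)
bond 2 |J1  (common-f at J1 fixed by 3)
bond 4 |J1  (1-jn J1 has f-setter on 3)
bond 5 |J1  (J1 flow already set via bond 3)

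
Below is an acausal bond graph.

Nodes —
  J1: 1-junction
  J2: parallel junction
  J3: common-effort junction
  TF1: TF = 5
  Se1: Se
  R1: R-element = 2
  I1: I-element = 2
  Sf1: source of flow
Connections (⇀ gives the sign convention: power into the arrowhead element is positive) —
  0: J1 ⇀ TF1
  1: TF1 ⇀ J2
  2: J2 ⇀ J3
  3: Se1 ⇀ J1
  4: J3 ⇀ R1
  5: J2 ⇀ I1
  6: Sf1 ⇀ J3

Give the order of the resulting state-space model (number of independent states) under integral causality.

1  (I1 all integral)

#3 stroke→J1  (source Se1 imposes e)
#6 stroke→Sf1  (Sf1: flow source, stroke at near end)
#0 stroke→TF1  (J1 needs exactly one f-in)
#1 stroke→J2  (TF TF1: opposite of bond 0)
#2 stroke→J3  (common-e at J2 fixed by 1)
#5 stroke→I1  (0-jn J2 has e-setter on 1)
#4 stroke→R1  (J3 effort already set via bond 2)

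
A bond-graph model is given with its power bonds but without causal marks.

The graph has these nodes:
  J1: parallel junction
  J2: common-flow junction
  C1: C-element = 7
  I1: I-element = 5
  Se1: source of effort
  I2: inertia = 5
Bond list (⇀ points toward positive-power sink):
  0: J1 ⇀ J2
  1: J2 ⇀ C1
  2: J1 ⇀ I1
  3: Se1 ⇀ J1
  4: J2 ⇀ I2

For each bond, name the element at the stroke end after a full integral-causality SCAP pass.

bond 3 →J1  (Se1 fixes effort; stroke away)
bond 0 →J2  (J1 effort already set via bond 3)
bond 2 →I1  (J1: bond 3 brought effort, rest push out)
bond 1 →J2  (C1 outputs effort q/C1)
bond 4 →I2  (J2 needs exactly one f-in)

β0 stroke→J2
β1 stroke→J2
β2 stroke→I1
β3 stroke→J1
β4 stroke→I2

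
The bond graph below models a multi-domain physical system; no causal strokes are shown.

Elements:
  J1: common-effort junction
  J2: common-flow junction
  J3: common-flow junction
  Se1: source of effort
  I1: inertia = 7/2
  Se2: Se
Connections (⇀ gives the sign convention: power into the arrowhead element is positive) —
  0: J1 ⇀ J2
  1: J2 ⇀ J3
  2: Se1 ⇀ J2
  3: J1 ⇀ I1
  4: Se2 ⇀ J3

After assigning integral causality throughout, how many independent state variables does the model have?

1  (I1 all integral)

bond 2 →J2  (Se1 (Se) sets effort on bond)
bond 4 →J3  (Se2 (Se) sets effort on bond)
bond 1 →J2  (only one flow-in slot at J3)
bond 0 →J1  (closing 1-jn rule on J2)
bond 3 →I1  (common-e at J1 fixed by 0)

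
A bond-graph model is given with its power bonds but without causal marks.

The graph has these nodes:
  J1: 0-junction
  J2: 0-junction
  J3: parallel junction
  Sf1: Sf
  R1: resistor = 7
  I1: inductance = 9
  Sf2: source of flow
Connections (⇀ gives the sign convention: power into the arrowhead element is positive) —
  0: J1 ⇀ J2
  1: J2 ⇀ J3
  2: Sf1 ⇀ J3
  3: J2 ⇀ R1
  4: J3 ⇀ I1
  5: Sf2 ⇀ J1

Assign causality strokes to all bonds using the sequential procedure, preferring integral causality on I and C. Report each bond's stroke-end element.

#2 |Sf1  (source Sf1 imposes f)
#5 |Sf2  (Sf2 fixes flow; stroke at Sf2)
#0 |J1  (J1 needs exactly one e-in)
#4 |I1  (I1 integral (f out))
#1 |J3  (J3 needs exactly one e-in)
#3 |J2  (only one effort-in slot at J2)

b0 |J1
b1 |J3
b2 |Sf1
b3 |J2
b4 |I1
b5 |Sf2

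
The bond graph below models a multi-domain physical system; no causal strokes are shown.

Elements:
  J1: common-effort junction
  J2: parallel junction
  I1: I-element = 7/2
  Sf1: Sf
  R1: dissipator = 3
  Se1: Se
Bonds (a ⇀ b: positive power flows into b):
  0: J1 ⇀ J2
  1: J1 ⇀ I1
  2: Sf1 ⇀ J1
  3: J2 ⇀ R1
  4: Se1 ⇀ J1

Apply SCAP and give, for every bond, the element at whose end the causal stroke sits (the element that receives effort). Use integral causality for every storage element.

bond 0 →J2
bond 1 →I1
bond 2 →Sf1
bond 3 →R1
bond 4 →J1

bond 2 →Sf1  (Sf1 fixes flow; stroke at Sf1)
bond 4 →J1  (source Se1 imposes e)
bond 0 →J2  (common-e at J1 fixed by 4)
bond 1 →I1  (common-e at J1 fixed by 4)
bond 3 →R1  (J2 effort already set via bond 0)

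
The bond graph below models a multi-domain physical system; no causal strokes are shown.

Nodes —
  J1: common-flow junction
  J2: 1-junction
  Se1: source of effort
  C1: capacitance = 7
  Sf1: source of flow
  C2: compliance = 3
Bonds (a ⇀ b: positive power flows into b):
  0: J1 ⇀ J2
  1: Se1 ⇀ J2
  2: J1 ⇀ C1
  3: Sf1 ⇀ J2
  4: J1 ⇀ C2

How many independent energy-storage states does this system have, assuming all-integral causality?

#1 stroke at J2  (Se1 fixes effort; stroke away)
#3 stroke at Sf1  (source Sf1 imposes f)
#0 stroke at J2  (J2: bond 3 brought flow, rest push out)
#2 stroke at J1  (common-f at J1 fixed by 0)
#4 stroke at J1  (J1: bond 0 brought flow, rest push out)

2  (C1, C2 all integral)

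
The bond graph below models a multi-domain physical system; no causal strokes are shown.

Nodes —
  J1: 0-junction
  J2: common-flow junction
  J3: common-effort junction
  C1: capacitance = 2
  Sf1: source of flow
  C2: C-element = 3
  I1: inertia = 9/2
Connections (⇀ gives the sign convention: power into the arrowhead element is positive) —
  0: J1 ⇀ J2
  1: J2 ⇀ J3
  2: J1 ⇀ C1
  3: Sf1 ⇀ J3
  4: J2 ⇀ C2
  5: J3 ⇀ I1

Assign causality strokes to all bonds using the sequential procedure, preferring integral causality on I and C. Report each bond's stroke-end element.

bond 0 →J2
bond 1 →J3
bond 2 →J1
bond 3 →Sf1
bond 4 →J2
bond 5 →I1

bond 3 stroke→Sf1  (source Sf1 imposes f)
bond 2 stroke→J1  (C1 outputs effort q/C1)
bond 0 stroke→J2  (J1 effort already set via bond 2)
bond 4 stroke→J2  (C2 integral (e out))
bond 1 stroke→J3  (J2: last free bond brings flow in)
bond 5 stroke→I1  (0-jn J3 has e-setter on 1)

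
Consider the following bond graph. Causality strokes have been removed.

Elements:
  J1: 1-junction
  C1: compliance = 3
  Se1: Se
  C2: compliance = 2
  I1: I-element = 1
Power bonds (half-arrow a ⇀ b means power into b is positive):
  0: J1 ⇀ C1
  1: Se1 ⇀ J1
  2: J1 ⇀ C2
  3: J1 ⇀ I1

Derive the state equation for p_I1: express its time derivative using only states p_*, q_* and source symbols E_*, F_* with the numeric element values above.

dp_I1/dt = E_Se1 - q_C1/3 - q_C2/2

bond 1 →J1  (Se1 fixes effort; stroke away)
bond 0 →J1  (C1: C, integral causality)
bond 2 →J1  (C2: C, integral causality)
bond 3 →I1  (J1: last free bond brings flow in)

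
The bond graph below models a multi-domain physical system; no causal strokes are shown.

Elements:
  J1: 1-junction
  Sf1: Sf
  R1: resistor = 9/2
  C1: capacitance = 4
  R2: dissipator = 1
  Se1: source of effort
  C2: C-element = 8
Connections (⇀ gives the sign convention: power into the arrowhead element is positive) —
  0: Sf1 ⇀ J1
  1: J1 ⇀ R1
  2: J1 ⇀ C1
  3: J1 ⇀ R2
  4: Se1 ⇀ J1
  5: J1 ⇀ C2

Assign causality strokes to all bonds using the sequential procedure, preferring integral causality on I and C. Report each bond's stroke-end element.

#0 stroke→Sf1
#1 stroke→J1
#2 stroke→J1
#3 stroke→J1
#4 stroke→J1
#5 stroke→J1

b0 →Sf1  (Sf1 (Sf) sets flow on bond)
b4 →J1  (source Se1 imposes e)
b1 →J1  (J1 flow already set via bond 0)
b2 →J1  (J1 flow already set via bond 0)
b3 →J1  (J1 flow already set via bond 0)
b5 →J1  (common-f at J1 fixed by 0)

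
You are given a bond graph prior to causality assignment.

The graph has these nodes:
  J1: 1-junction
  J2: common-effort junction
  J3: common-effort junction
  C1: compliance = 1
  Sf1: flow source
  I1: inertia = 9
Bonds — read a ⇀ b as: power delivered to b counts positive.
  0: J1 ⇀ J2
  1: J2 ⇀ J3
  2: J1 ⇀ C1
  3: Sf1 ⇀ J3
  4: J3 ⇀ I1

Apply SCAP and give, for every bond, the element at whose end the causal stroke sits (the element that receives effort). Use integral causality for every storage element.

bond 0 stroke→J2
bond 1 stroke→J3
bond 2 stroke→J1
bond 3 stroke→Sf1
bond 4 stroke→I1

#3 →Sf1  (Sf1: flow source, stroke at near end)
#2 →J1  (C1 integral (e out))
#0 →J2  (J1 needs exactly one f-in)
#1 →J3  (J2: bond 0 brought effort, rest push out)
#4 →I1  (J3 effort already set via bond 1)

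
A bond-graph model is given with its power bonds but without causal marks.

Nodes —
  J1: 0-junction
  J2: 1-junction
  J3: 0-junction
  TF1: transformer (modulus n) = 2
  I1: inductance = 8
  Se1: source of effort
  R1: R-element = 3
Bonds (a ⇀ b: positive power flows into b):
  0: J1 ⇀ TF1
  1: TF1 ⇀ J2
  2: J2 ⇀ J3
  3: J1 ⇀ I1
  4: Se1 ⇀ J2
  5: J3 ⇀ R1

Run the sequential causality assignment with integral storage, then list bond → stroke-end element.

#4 |J2  (Se1 fixes effort; stroke away)
#3 |I1  (prefer integral on I1)
#0 |J1  (J1 needs exactly one e-in)
#1 |TF1  (through TF1, causality passes straight; one stroke at TF1)
#2 |J2  (common-f at J2 fixed by 1)
#5 |J3  (J3 needs exactly one e-in)

#0 →J1
#1 →TF1
#2 →J2
#3 →I1
#4 →J2
#5 →J3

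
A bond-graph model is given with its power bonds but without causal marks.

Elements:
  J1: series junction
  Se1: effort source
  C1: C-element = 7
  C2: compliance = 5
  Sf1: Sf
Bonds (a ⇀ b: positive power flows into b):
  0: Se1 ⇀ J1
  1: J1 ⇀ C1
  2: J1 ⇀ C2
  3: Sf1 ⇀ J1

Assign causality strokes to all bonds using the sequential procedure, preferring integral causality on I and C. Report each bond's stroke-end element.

#0 →J1
#1 →J1
#2 →J1
#3 →Sf1

bond 0 stroke at J1  (Se1 (Se) sets effort on bond)
bond 3 stroke at Sf1  (Sf1 fixes flow; stroke at Sf1)
bond 1 stroke at J1  (J1: bond 3 brought flow, rest push out)
bond 2 stroke at J1  (J1 flow already set via bond 3)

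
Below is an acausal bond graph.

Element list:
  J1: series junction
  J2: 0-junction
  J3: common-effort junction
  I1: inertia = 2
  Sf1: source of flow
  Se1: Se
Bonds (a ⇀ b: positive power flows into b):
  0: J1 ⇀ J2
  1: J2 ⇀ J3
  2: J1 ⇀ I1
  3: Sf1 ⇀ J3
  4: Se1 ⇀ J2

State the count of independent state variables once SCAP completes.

#3 →Sf1  (Sf1: flow source, stroke at near end)
#4 →J2  (source Se1 imposes e)
#0 →J1  (J2 effort already set via bond 4)
#1 →J3  (0-jn J2 has e-setter on 4)
#2 →I1  (only one flow-in slot at J1)

1  (I1 all integral)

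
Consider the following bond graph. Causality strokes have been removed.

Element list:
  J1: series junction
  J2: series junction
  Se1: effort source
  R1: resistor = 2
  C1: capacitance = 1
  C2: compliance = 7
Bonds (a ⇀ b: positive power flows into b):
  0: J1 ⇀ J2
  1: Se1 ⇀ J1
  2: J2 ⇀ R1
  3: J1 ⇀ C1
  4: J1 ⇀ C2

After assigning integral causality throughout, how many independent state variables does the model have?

2  (C1, C2 all integral)

#1 →J1  (Se1 (Se) sets effort on bond)
#3 →J1  (prefer integral on C1)
#4 →J1  (C2 integral (e out))
#0 →J2  (closing 1-jn rule on J1)
#2 →R1  (J2 needs exactly one f-in)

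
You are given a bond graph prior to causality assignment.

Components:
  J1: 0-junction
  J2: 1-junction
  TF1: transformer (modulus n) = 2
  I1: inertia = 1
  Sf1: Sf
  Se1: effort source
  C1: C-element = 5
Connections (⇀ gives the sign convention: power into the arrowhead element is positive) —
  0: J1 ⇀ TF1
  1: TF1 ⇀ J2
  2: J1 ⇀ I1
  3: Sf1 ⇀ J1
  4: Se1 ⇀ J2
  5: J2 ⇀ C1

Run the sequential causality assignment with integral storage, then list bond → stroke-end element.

#3 stroke at Sf1  (Sf1 (Sf) sets flow on bond)
#4 stroke at J2  (Se1 fixes effort; stroke away)
#2 stroke at I1  (I1 integral (f out))
#0 stroke at J1  (closing 0-jn rule on J1)
#1 stroke at TF1  (through TF1, causality passes straight; one stroke at TF1)
#5 stroke at J2  (J2 flow already set via bond 1)

bond 0 |J1
bond 1 |TF1
bond 2 |I1
bond 3 |Sf1
bond 4 |J2
bond 5 |J2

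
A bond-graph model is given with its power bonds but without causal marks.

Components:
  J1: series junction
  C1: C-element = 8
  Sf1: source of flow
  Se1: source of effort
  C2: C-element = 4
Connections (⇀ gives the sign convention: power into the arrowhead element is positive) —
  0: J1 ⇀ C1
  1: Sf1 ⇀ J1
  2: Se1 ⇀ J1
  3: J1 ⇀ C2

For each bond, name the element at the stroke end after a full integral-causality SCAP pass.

b0 →J1
b1 →Sf1
b2 →J1
b3 →J1

b1 stroke at Sf1  (Sf1: flow source, stroke at near end)
b2 stroke at J1  (Se1 fixes effort; stroke away)
b0 stroke at J1  (1-jn J1 has f-setter on 1)
b3 stroke at J1  (common-f at J1 fixed by 1)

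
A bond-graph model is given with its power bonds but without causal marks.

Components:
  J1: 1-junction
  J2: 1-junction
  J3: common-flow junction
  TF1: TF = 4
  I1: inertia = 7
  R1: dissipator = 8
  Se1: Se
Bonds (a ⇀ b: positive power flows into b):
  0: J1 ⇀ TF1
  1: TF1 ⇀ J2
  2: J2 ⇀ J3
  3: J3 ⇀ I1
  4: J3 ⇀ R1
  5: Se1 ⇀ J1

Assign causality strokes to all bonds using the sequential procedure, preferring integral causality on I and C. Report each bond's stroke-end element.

#0 |TF1
#1 |J2
#2 |J3
#3 |I1
#4 |J3
#5 |J1

#5 →J1  (Se1 (Se) sets effort on bond)
#0 →TF1  (closing 1-jn rule on J1)
#1 →J2  (TF1: transformer flips bond 0)
#2 →J3  (closing 1-jn rule on J2)
#3 →I1  (prefer integral on I1)
#4 →J3  (common-f at J3 fixed by 3)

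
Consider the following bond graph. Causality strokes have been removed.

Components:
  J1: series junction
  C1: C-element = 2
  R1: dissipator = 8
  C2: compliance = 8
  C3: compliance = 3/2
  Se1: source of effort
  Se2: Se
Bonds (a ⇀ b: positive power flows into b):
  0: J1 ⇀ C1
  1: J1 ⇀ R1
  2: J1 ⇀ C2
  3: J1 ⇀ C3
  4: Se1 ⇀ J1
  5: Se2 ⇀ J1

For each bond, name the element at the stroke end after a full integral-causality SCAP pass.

b4 stroke→J1  (source Se1 imposes e)
b5 stroke→J1  (Se2 fixes effort; stroke away)
b0 stroke→J1  (C1 integral (e out))
b2 stroke→J1  (C2 outputs effort q/C2)
b3 stroke→J1  (C3 integral (e out))
b1 stroke→R1  (only one flow-in slot at J1)

#0 →J1
#1 →R1
#2 →J1
#3 →J1
#4 →J1
#5 →J1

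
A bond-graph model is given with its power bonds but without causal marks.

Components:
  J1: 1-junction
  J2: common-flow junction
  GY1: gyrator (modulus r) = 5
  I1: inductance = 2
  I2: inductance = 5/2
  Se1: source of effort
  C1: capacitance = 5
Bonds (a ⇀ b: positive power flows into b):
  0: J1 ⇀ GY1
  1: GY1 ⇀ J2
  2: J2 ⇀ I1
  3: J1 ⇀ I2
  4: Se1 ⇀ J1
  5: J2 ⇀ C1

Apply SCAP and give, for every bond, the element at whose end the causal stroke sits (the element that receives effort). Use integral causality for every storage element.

bond 0 stroke at J1
bond 1 stroke at J2
bond 2 stroke at I1
bond 3 stroke at I2
bond 4 stroke at J1
bond 5 stroke at J2

β4 stroke→J1  (Se1: effort source, stroke at far end)
β2 stroke→I1  (I1: I, integral causality)
β1 stroke→J2  (J2 flow already set via bond 2)
β5 stroke→J2  (common-f at J2 fixed by 2)
β0 stroke→J1  (through GY1, causality inverts; strokes same side of GY1)
β3 stroke→I2  (J1: last free bond brings flow in)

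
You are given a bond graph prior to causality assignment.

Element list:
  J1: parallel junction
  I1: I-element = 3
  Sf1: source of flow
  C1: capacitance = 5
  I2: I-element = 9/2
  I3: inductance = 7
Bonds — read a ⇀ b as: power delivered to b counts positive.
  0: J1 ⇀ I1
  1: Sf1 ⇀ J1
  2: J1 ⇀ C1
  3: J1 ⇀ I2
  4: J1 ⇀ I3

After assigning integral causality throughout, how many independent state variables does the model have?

4  (C1, I1, I2, I3 all integral)

bond 1 |Sf1  (Sf1 (Sf) sets flow on bond)
bond 0 |I1  (I1: I, integral causality)
bond 2 |J1  (C1 integral (e out))
bond 3 |I2  (0-jn J1 has e-setter on 2)
bond 4 |I3  (J1: bond 2 brought effort, rest push out)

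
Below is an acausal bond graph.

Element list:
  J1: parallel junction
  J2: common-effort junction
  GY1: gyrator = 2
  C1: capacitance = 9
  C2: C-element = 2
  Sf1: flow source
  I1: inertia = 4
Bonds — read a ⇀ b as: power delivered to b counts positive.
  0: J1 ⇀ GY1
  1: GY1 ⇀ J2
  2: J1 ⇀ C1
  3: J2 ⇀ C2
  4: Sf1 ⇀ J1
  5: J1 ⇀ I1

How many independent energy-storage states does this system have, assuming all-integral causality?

bond 4 →Sf1  (Sf1 fixes flow; stroke at Sf1)
bond 2 →J1  (C1 integral (e out))
bond 0 →GY1  (0-jn J1 has e-setter on 2)
bond 5 →I1  (J1 effort already set via bond 2)
bond 1 →GY1  (GY1: gyrator matches bond 0)
bond 3 →J2  (only one effort-in slot at J2)

3  (C1, C2, I1 all integral)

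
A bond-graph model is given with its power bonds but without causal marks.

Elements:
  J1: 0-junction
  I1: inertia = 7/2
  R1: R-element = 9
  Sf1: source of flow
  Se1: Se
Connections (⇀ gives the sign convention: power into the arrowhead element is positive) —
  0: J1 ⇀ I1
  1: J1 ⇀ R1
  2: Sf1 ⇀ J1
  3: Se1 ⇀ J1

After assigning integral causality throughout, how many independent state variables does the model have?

β2 stroke→Sf1  (source Sf1 imposes f)
β3 stroke→J1  (Se1 (Se) sets effort on bond)
β0 stroke→I1  (J1: bond 3 brought effort, rest push out)
β1 stroke→R1  (J1: bond 3 brought effort, rest push out)

1  (I1 all integral)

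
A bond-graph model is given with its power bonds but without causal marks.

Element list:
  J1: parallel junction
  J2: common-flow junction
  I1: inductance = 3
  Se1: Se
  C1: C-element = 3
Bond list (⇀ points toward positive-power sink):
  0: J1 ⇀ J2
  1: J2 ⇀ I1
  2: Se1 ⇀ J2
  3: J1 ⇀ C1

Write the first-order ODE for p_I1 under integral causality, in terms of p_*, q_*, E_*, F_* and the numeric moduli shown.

b2 stroke at J2  (Se1: effort source, stroke at far end)
b1 stroke at I1  (I1: I, integral causality)
b0 stroke at J2  (1-jn J2 has f-setter on 1)
b3 stroke at J1  (only one effort-in slot at J1)

dp_I1/dt = E_Se1 + q_C1/3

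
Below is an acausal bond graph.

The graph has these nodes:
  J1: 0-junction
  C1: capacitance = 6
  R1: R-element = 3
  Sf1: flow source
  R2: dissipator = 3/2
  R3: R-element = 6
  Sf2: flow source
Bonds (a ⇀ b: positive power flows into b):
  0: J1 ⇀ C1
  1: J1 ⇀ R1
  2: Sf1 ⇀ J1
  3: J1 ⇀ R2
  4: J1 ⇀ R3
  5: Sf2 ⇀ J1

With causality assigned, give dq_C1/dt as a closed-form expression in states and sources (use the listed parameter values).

dq_C1/dt = F_Sf1 + F_Sf2 - 7*q_C1/36

β2 →Sf1  (source Sf1 imposes f)
β5 →Sf2  (source Sf2 imposes f)
β0 →J1  (prefer integral on C1)
β1 →R1  (J1 effort already set via bond 0)
β3 →R2  (J1: bond 0 brought effort, rest push out)
β4 →R3  (J1: bond 0 brought effort, rest push out)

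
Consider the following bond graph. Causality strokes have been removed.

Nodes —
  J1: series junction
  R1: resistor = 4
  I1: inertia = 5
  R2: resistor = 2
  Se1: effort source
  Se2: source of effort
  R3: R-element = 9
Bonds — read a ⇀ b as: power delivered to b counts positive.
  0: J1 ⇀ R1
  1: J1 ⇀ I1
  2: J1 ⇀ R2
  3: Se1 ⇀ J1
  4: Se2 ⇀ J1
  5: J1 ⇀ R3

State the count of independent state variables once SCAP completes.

b3 |J1  (Se1 (Se) sets effort on bond)
b4 |J1  (Se2: effort source, stroke at far end)
b1 |I1  (I1 integral (f out))
b0 |J1  (common-f at J1 fixed by 1)
b2 |J1  (J1 flow already set via bond 1)
b5 |J1  (common-f at J1 fixed by 1)

1  (I1 all integral)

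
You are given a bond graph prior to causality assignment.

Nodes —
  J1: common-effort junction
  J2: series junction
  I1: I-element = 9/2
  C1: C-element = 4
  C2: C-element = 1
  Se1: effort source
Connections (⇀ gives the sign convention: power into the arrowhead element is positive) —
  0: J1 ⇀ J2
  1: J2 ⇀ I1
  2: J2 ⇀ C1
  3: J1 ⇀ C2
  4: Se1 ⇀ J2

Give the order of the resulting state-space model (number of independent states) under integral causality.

#4 stroke→J2  (Se1: effort source, stroke at far end)
#1 stroke→I1  (I1 integral (f out))
#0 stroke→J2  (common-f at J2 fixed by 1)
#2 stroke→J2  (J2 flow already set via bond 1)
#3 stroke→J1  (J1: last free bond brings effort in)

3  (C1, C2, I1 all integral)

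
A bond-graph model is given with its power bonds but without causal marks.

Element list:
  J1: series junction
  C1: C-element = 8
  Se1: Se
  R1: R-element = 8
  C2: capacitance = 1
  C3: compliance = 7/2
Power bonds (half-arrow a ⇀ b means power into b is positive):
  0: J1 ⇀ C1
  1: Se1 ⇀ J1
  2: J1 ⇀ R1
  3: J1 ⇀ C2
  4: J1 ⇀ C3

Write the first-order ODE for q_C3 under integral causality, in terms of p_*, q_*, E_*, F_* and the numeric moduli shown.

#1 stroke at J1  (source Se1 imposes e)
#0 stroke at J1  (prefer integral on C1)
#3 stroke at J1  (prefer integral on C2)
#4 stroke at J1  (C3 integral (e out))
#2 stroke at R1  (only one flow-in slot at J1)

dq_C3/dt = E_Se1/8 - q_C1/64 - q_C2/8 - q_C3/28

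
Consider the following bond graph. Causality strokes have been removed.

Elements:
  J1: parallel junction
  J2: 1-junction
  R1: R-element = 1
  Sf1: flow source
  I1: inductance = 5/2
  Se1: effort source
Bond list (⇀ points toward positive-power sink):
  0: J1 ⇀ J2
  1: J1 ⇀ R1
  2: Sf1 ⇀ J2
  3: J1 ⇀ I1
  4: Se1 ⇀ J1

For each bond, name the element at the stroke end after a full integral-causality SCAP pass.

#0 stroke→J2
#1 stroke→R1
#2 stroke→Sf1
#3 stroke→I1
#4 stroke→J1

bond 2 |Sf1  (Sf1 fixes flow; stroke at Sf1)
bond 4 |J1  (Se1: effort source, stroke at far end)
bond 0 |J2  (0-jn J1 has e-setter on 4)
bond 1 |R1  (J1: bond 4 brought effort, rest push out)
bond 3 |I1  (J1: bond 4 brought effort, rest push out)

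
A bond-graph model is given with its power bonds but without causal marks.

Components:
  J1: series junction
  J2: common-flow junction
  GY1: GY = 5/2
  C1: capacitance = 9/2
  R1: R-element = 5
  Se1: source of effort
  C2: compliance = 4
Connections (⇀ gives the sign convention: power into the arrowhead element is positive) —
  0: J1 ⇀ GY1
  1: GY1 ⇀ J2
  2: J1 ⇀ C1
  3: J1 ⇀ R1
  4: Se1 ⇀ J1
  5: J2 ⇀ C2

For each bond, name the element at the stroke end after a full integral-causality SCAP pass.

β0 stroke at GY1
β1 stroke at GY1
β2 stroke at J1
β3 stroke at J1
β4 stroke at J1
β5 stroke at J2

#4 →J1  (source Se1 imposes e)
#2 →J1  (C1 outputs effort q/C1)
#5 →J2  (prefer integral on C2)
#1 →GY1  (J2: last free bond brings flow in)
#0 →GY1  (through GY1, causality inverts; strokes same side of GY1)
#3 →J1  (common-f at J1 fixed by 0)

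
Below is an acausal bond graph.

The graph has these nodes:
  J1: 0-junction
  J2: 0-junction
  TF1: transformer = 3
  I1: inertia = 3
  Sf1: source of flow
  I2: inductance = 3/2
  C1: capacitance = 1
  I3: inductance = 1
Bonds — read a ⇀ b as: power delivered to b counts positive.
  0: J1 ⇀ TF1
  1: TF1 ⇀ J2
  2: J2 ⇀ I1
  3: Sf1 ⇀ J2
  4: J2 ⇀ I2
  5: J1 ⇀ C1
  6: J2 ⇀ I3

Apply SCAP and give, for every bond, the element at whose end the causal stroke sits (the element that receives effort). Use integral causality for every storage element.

bond 0 stroke→TF1
bond 1 stroke→J2
bond 2 stroke→I1
bond 3 stroke→Sf1
bond 4 stroke→I2
bond 5 stroke→J1
bond 6 stroke→I3

b3 stroke at Sf1  (Sf1: flow source, stroke at near end)
b2 stroke at I1  (I1 integral (f out))
b4 stroke at I2  (prefer integral on I2)
b5 stroke at J1  (C1 integral (e out))
b0 stroke at TF1  (J1: bond 5 brought effort, rest push out)
b1 stroke at J2  (TF TF1: opposite of bond 0)
b6 stroke at I3  (J2 effort already set via bond 1)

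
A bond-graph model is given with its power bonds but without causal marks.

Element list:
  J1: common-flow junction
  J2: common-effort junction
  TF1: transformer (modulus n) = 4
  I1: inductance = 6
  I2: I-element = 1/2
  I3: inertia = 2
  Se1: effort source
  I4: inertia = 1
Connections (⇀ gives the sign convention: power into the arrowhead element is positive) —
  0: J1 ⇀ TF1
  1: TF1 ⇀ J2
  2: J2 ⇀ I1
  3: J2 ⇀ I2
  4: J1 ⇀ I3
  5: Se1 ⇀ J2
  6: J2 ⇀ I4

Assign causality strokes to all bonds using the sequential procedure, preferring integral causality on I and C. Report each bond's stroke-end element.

bond 0 →J1
bond 1 →TF1
bond 2 →I1
bond 3 →I2
bond 4 →I3
bond 5 →J2
bond 6 →I4

b5 stroke→J2  (Se1 (Se) sets effort on bond)
b1 stroke→TF1  (J2: bond 5 brought effort, rest push out)
b2 stroke→I1  (0-jn J2 has e-setter on 5)
b3 stroke→I2  (common-e at J2 fixed by 5)
b6 stroke→I4  (common-e at J2 fixed by 5)
b0 stroke→J1  (TF1 one-in-one-out from 1)
b4 stroke→I3  (closing 1-jn rule on J1)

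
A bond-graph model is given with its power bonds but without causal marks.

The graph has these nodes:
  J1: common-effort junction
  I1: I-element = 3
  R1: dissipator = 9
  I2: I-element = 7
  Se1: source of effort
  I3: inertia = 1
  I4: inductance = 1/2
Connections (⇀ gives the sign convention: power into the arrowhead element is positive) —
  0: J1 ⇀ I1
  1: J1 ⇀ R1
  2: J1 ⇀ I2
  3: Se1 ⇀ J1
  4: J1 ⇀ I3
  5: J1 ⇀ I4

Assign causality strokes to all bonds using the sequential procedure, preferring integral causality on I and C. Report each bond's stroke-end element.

bond 0 stroke at I1
bond 1 stroke at R1
bond 2 stroke at I2
bond 3 stroke at J1
bond 4 stroke at I3
bond 5 stroke at I4

#3 stroke→J1  (source Se1 imposes e)
#0 stroke→I1  (common-e at J1 fixed by 3)
#1 stroke→R1  (J1 effort already set via bond 3)
#2 stroke→I2  (0-jn J1 has e-setter on 3)
#4 stroke→I3  (J1 effort already set via bond 3)
#5 stroke→I4  (0-jn J1 has e-setter on 3)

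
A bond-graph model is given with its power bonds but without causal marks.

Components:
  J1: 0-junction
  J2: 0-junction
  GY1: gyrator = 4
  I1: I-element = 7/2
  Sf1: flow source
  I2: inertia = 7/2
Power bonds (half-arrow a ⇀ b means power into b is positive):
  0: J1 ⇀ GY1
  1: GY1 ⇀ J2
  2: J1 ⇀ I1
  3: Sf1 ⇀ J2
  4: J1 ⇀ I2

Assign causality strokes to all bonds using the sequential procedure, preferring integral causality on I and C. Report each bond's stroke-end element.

bond 3 |Sf1  (Sf1 (Sf) sets flow on bond)
bond 1 |J2  (J2 needs exactly one e-in)
bond 0 |J1  (GY1 both-in/both-out from 1)
bond 2 |I1  (0-jn J1 has e-setter on 0)
bond 4 |I2  (0-jn J1 has e-setter on 0)

#0 |J1
#1 |J2
#2 |I1
#3 |Sf1
#4 |I2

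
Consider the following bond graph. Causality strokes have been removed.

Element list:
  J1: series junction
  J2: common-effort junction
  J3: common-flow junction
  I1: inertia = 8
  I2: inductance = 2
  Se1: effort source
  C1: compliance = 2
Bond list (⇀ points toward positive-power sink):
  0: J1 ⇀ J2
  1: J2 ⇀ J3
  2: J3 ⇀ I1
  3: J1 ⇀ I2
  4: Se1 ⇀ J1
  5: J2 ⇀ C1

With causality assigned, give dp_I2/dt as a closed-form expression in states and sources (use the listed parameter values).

dp_I2/dt = E_Se1 - q_C1/2

#4 stroke→J1  (source Se1 imposes e)
#2 stroke→I1  (I1 outputs flow p/I1)
#1 stroke→J3  (J3 flow already set via bond 2)
#3 stroke→I2  (I2 integral (f out))
#0 stroke→J1  (1-jn J1 has f-setter on 3)
#5 stroke→J2  (J2: last free bond brings effort in)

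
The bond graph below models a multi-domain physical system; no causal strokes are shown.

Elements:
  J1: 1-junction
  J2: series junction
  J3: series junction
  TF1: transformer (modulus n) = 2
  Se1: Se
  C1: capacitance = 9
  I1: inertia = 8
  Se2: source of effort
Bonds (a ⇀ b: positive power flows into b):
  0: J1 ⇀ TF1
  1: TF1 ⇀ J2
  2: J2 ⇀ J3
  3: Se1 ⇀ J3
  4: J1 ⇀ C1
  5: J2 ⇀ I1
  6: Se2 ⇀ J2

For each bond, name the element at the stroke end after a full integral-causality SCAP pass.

#0 stroke→TF1
#1 stroke→J2
#2 stroke→J2
#3 stroke→J3
#4 stroke→J1
#5 stroke→I1
#6 stroke→J2

β3 stroke at J3  (Se1: effort source, stroke at far end)
β6 stroke at J2  (Se2 (Se) sets effort on bond)
β2 stroke at J2  (closing 1-jn rule on J3)
β4 stroke at J1  (C1 integral (e out))
β0 stroke at TF1  (only one flow-in slot at J1)
β1 stroke at J2  (TF TF1: opposite of bond 0)
β5 stroke at I1  (J2: last free bond brings flow in)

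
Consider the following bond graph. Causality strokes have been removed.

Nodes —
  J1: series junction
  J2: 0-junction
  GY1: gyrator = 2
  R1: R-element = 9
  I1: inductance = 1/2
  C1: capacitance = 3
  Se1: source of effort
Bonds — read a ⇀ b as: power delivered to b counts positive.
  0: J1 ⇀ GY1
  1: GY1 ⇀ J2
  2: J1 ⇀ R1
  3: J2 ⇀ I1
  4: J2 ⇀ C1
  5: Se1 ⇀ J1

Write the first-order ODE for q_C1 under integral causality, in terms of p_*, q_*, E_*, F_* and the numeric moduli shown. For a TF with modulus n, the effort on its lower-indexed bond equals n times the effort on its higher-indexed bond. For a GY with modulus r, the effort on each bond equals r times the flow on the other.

bond 5 |J1  (Se1 (Se) sets effort on bond)
bond 3 |I1  (I1: I, integral causality)
bond 4 |J2  (C1 integral (e out))
bond 1 |GY1  (0-jn J2 has e-setter on 4)
bond 0 |GY1  (GY1 both-in/both-out from 1)
bond 2 |J1  (1-jn J1 has f-setter on 0)

dq_C1/dt = E_Se1/2 - 2*p_I1 - 3*q_C1/4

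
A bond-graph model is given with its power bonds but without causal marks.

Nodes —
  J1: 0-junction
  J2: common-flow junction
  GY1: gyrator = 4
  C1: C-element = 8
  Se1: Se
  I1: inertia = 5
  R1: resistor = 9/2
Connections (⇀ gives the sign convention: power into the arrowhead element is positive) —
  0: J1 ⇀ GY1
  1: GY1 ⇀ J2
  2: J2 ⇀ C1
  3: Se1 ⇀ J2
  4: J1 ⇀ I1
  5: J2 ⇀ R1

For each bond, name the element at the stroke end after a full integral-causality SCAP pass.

β0 →J1
β1 →J2
β2 →J2
β3 →J2
β4 →I1
β5 →R1

#3 |J2  (Se1 fixes effort; stroke away)
#2 |J2  (C1 integral (e out))
#4 |I1  (I1 integral (f out))
#0 |J1  (closing 0-jn rule on J1)
#1 |J2  (GY GY1: same side as bond 0)
#5 |R1  (closing 1-jn rule on J2)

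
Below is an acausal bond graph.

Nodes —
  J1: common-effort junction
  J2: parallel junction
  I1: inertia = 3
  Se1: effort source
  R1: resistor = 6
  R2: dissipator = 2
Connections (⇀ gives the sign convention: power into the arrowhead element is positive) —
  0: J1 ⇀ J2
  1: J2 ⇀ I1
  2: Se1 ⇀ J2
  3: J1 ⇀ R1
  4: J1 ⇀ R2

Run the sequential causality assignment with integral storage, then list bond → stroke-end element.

#2 |J2  (Se1: effort source, stroke at far end)
#0 |J1  (J2: bond 2 brought effort, rest push out)
#1 |I1  (J2: bond 2 brought effort, rest push out)
#3 |R1  (common-e at J1 fixed by 0)
#4 |R2  (0-jn J1 has e-setter on 0)

#0 stroke at J1
#1 stroke at I1
#2 stroke at J2
#3 stroke at R1
#4 stroke at R2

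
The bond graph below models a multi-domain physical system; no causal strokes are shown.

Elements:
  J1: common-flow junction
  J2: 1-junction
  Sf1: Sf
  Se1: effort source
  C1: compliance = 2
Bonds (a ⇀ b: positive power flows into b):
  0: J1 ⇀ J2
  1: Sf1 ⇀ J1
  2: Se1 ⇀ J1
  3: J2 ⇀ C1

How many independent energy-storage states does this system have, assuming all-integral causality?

1  (C1 all integral)

bond 1 →Sf1  (Sf1 (Sf) sets flow on bond)
bond 2 →J1  (Se1 fixes effort; stroke away)
bond 0 →J1  (common-f at J1 fixed by 1)
bond 3 →J2  (J2 flow already set via bond 0)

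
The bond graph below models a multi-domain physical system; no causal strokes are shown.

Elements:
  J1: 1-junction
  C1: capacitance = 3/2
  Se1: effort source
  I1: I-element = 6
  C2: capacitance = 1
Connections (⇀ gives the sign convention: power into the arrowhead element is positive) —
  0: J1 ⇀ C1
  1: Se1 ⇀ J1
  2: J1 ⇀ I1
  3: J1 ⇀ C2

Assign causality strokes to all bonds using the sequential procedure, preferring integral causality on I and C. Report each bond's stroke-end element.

#1 stroke→J1  (Se1: effort source, stroke at far end)
#0 stroke→J1  (prefer integral on C1)
#2 stroke→I1  (I1 outputs flow p/I1)
#3 stroke→J1  (common-f at J1 fixed by 2)

b0 stroke at J1
b1 stroke at J1
b2 stroke at I1
b3 stroke at J1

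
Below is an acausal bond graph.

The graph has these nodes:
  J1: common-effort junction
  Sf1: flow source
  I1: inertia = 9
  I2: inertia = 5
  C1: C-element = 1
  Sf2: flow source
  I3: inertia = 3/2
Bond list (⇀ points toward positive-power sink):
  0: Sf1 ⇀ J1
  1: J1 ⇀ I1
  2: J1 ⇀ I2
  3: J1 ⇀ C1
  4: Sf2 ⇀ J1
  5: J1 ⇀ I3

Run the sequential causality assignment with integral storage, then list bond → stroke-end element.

β0 stroke at Sf1  (Sf1 (Sf) sets flow on bond)
β4 stroke at Sf2  (Sf2 (Sf) sets flow on bond)
β1 stroke at I1  (I1 integral (f out))
β2 stroke at I2  (I2 integral (f out))
β3 stroke at J1  (prefer integral on C1)
β5 stroke at I3  (common-e at J1 fixed by 3)

β0 →Sf1
β1 →I1
β2 →I2
β3 →J1
β4 →Sf2
β5 →I3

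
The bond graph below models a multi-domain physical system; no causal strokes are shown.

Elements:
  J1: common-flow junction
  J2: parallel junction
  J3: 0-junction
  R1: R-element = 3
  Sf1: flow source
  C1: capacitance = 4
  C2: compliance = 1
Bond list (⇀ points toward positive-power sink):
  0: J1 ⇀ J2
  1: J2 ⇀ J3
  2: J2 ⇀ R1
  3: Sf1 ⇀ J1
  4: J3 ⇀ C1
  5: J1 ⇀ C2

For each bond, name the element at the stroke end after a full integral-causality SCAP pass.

b3 stroke→Sf1  (Sf1: flow source, stroke at near end)
b0 stroke→J1  (1-jn J1 has f-setter on 3)
b5 stroke→J1  (J1 flow already set via bond 3)
b4 stroke→J3  (C1: C, integral causality)
b1 stroke→J2  (J3 effort already set via bond 4)
b2 stroke→R1  (J2: bond 1 brought effort, rest push out)

#0 →J1
#1 →J2
#2 →R1
#3 →Sf1
#4 →J3
#5 →J1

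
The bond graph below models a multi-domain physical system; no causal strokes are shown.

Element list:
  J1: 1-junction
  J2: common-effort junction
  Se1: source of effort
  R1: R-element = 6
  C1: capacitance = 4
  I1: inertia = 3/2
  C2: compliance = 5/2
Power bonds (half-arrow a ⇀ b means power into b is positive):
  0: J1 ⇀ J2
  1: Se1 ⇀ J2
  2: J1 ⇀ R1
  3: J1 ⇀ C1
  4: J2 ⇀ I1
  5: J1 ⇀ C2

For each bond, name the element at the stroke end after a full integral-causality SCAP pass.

bond 0 |J1
bond 1 |J2
bond 2 |R1
bond 3 |J1
bond 4 |I1
bond 5 |J1

b1 stroke→J2  (source Se1 imposes e)
b0 stroke→J1  (common-e at J2 fixed by 1)
b4 stroke→I1  (J2: bond 1 brought effort, rest push out)
b3 stroke→J1  (C1 outputs effort q/C1)
b5 stroke→J1  (C2 integral (e out))
b2 stroke→R1  (only one flow-in slot at J1)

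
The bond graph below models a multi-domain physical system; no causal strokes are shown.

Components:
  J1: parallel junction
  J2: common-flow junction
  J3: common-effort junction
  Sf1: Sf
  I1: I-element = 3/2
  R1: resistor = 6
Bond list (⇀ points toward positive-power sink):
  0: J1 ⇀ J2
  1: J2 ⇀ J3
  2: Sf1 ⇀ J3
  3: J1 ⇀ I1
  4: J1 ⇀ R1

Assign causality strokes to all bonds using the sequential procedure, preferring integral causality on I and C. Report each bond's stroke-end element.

#0 stroke at J2
#1 stroke at J3
#2 stroke at Sf1
#3 stroke at I1
#4 stroke at J1

b2 |Sf1  (source Sf1 imposes f)
b1 |J3  (only one effort-in slot at J3)
b0 |J2  (J2: bond 1 brought flow, rest push out)
b3 |I1  (I1 outputs flow p/I1)
b4 |J1  (J1 needs exactly one e-in)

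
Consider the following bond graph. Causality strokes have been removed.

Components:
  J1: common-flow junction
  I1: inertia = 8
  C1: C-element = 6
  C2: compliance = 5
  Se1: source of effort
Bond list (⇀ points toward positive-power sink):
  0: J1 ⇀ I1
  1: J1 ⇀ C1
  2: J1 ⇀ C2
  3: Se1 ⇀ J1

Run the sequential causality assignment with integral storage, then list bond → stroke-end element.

b0 stroke at I1
b1 stroke at J1
b2 stroke at J1
b3 stroke at J1

bond 3 stroke→J1  (Se1: effort source, stroke at far end)
bond 0 stroke→I1  (prefer integral on I1)
bond 1 stroke→J1  (J1 flow already set via bond 0)
bond 2 stroke→J1  (1-jn J1 has f-setter on 0)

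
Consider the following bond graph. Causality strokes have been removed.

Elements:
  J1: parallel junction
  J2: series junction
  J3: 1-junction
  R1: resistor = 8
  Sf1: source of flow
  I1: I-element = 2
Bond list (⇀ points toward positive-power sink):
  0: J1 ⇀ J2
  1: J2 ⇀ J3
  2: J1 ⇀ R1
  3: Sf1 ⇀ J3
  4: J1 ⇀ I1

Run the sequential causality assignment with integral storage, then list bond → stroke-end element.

#0 stroke at J2
#1 stroke at J3
#2 stroke at J1
#3 stroke at Sf1
#4 stroke at I1

bond 3 stroke→Sf1  (Sf1 (Sf) sets flow on bond)
bond 1 stroke→J3  (J3: bond 3 brought flow, rest push out)
bond 0 stroke→J2  (1-jn J2 has f-setter on 1)
bond 4 stroke→I1  (I1: I, integral causality)
bond 2 stroke→J1  (closing 0-jn rule on J1)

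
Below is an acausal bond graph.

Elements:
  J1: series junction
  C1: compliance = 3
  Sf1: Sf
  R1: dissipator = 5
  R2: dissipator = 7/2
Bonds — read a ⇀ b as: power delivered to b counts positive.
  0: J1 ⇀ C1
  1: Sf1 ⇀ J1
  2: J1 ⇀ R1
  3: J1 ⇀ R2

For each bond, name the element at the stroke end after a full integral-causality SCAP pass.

bond 0 |J1
bond 1 |Sf1
bond 2 |J1
bond 3 |J1

b1 stroke at Sf1  (source Sf1 imposes f)
b0 stroke at J1  (1-jn J1 has f-setter on 1)
b2 stroke at J1  (J1 flow already set via bond 1)
b3 stroke at J1  (1-jn J1 has f-setter on 1)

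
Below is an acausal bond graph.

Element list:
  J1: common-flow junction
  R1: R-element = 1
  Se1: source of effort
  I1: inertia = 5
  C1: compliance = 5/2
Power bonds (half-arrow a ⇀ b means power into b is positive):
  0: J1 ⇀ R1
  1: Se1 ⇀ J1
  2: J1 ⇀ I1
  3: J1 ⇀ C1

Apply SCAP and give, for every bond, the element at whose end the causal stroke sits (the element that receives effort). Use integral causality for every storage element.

#1 |J1  (source Se1 imposes e)
#2 |I1  (I1 integral (f out))
#0 |J1  (J1 flow already set via bond 2)
#3 |J1  (common-f at J1 fixed by 2)

b0 |J1
b1 |J1
b2 |I1
b3 |J1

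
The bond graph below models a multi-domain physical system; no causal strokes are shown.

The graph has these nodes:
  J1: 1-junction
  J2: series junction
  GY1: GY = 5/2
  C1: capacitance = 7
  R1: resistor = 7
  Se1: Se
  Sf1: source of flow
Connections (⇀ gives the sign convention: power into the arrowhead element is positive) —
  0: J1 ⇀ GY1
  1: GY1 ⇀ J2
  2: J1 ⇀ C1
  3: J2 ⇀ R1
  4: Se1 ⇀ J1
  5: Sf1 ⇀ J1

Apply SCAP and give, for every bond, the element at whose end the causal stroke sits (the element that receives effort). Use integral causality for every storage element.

bond 0 |J1
bond 1 |J2
bond 2 |J1
bond 3 |R1
bond 4 |J1
bond 5 |Sf1

β4 stroke→J1  (source Se1 imposes e)
β5 stroke→Sf1  (source Sf1 imposes f)
β0 stroke→J1  (common-f at J1 fixed by 5)
β2 stroke→J1  (J1 flow already set via bond 5)
β1 stroke→J2  (GY GY1: same side as bond 0)
β3 stroke→R1  (only one flow-in slot at J2)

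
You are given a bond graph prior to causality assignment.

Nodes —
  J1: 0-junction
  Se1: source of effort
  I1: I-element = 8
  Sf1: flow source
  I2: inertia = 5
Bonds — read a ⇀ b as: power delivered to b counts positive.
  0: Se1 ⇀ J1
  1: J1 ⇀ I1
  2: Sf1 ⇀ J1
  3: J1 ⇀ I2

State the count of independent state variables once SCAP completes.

2  (I1, I2 all integral)

b0 →J1  (Se1 (Se) sets effort on bond)
b2 →Sf1  (Sf1 fixes flow; stroke at Sf1)
b1 →I1  (J1 effort already set via bond 0)
b3 →I2  (0-jn J1 has e-setter on 0)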